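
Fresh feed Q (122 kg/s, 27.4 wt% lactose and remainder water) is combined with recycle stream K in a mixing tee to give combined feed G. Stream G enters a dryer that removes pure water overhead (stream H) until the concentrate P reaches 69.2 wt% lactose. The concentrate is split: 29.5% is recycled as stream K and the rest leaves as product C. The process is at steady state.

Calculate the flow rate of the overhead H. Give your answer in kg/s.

Overall lactose balance (none leaves overhead): lactose in fresh feed = lactose in product, i.e. 122×0.274 = (1−0.295)·P·0.692.
P = 33.428/(0.692×0.705) = 68.52 kg/s.
Recycle K = 0.295×68.52 = 20.213 kg/s.
Combined feed G = 122 + 20.213 = 142.21 kg/s.
Overhead H = G − P = 142.21 − 68.52 = 73.694 kg/s.

73.69 kg/s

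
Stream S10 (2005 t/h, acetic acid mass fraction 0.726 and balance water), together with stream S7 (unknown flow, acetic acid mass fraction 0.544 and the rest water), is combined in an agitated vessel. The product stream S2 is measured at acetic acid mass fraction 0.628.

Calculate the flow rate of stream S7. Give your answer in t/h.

2339 t/h

Let S7 be the unknown flow. Total out = 2005 + S7.
acetic acid balance: 1455.6 + 0.544·S7 = 0.628·(2005 + S7)
(0.544 − 0.628)·S7 = 0.628×2005 − 1455.6 = -196.49
S7 = -196.49 / -0.084 = 2339.2 t/h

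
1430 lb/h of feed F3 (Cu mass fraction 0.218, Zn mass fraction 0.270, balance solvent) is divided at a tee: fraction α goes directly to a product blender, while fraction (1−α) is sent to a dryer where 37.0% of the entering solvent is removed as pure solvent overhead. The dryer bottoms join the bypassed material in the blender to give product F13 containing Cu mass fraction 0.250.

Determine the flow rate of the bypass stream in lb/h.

All 1430×0.218 = 311.74 lb/h of Cu reaches F13, so F13 = 311.74/0.250 = 1247 lb/h and vapour = 183.04 lb/h.
The evaporator receives (1−α)·1430 of feed at 0.512 solvent and removes 0.370 of that solvent:
0.370×0.512×(1−α)×1430 = 183.04
(1−α) = 183.04/270.9 = 0.6757;  α = 0.3243.
Bypass flow = 0.3243×1430 = 463.78 lb/h.

463.8 lb/h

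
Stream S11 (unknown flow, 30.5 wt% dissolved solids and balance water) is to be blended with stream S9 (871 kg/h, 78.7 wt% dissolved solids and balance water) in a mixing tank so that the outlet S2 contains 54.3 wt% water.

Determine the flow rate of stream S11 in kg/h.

Let S11 be the unknown flow. Total out = 871 + S11.
water balance: 185.52 + 0.695·S11 = 0.543·(871 + S11)
(0.695 − 0.543)·S11 = 0.543×871 − 185.52 = 287.43
S11 = 287.43 / 0.152 = 1891 kg/h

1891 kg/h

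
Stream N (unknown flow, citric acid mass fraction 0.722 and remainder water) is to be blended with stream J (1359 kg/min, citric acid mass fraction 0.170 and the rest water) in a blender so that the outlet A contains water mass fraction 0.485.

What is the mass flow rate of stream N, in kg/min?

2265 kg/min

Let N be the unknown flow. Total out = 1359 + N.
water balance: 1128 + 0.278·N = 0.485·(1359 + N)
(0.278 − 0.485)·N = 0.485×1359 − 1128 = -468.86
N = -468.86 / -0.207 = 2265 kg/min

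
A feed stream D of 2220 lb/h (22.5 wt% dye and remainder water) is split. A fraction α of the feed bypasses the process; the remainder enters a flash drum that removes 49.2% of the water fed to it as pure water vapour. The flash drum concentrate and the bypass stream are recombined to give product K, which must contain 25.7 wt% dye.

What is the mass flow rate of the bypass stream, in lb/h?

All 2220×0.225 = 499.5 lb/h of dye reaches K, so K = 499.5/0.257 = 1943.6 lb/h and vapour = 276.42 lb/h.
The evaporator receives (1−α)·2220 of feed at 0.775 water and removes 0.492 of that water:
0.492×0.775×(1−α)×2220 = 276.42
(1−α) = 276.42/846.49 = 0.3266;  α = 0.6734.
Bypass flow = 0.6734×2220 = 1495.1 lb/h.

1495 lb/h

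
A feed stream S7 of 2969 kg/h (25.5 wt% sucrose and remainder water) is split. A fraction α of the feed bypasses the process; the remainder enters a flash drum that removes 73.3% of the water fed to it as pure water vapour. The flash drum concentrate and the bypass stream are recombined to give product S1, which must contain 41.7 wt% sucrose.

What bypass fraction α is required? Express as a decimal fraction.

0.289

All 2969×0.255 = 757.1 kg/h of sucrose reaches S1, so S1 = 757.1/0.417 = 1815.6 kg/h and vapour = 1153.4 kg/h.
The evaporator receives (1−α)·2969 of feed at 0.745 water and removes 0.733 of that water:
0.733×0.745×(1−α)×2969 = 1153.4
(1−α) = 1153.4/1621.3 = 0.7114;  α = 0.2886.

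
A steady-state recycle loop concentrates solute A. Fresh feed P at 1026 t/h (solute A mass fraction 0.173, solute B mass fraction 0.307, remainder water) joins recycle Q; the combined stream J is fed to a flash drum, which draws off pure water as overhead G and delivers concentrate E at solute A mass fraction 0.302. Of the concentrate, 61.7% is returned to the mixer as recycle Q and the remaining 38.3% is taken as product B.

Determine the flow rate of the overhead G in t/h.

438.3 t/h

Overall solute A balance (none leaves overhead): solute A in fresh feed = solute A in product, i.e. 1026×0.173 = (1−0.617)·E·0.302.
E = 177.5/(0.302×0.383) = 1534.6 t/h.
Recycle Q = 0.617×1534.6 = 946.83 t/h.
Combined feed J = 1026 + 946.83 = 1972.8 t/h.
Overhead G = J − E = 1972.8 − 1534.6 = 438.26 t/h.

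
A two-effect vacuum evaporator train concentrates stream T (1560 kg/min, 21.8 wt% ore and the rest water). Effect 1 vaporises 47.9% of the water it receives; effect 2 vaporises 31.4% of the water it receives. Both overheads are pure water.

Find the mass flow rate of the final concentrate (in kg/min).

water in feed = 1560×0.782 = 1219.9 kg/min.
After stage 1: water left = (1−0.479)×1219.9 = 635.58; stream total = 975.66 kg/min.
After stage 2: water left = (1−0.314)×635.58 = 436.01; final concentrate = 776.09 kg/min.

776.1 kg/min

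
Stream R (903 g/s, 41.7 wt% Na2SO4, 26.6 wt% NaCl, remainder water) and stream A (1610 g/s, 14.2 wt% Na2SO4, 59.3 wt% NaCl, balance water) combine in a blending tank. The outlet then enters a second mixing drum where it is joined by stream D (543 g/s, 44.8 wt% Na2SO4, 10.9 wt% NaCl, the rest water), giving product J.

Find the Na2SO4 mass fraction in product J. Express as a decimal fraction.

Overall, product flow = 3056 g/s.
Na2SO4 in = 903×0.417 + 1610×0.142 + 543×0.448 = 848.43 g/s.
Na2SO4 fraction in J = 0.278.

0.278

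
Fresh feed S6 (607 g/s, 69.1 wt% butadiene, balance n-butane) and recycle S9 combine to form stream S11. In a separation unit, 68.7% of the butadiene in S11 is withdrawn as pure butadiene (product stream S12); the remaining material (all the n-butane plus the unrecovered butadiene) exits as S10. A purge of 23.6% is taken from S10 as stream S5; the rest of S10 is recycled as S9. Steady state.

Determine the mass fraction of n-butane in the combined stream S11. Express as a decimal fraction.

n-butane enters only via S6 and leaves only via the purge: 607×0.309 = 0.236×(n-butane in S10), and the separation unit passes all n-butane, so n-butane in S11 = n-butane in S10 = 794.76 g/s.
butadiene in S11: m_A = 607×0.691 + (1−0.236)·(1−0.687)·m_A, so m_A = 419.44/0.7609 = 551.26 g/s.
S11 = 551.26 + 794.76 = 1346 g/s.
n-butane fraction in S11 = 794.76/1346 = 0.590.

0.590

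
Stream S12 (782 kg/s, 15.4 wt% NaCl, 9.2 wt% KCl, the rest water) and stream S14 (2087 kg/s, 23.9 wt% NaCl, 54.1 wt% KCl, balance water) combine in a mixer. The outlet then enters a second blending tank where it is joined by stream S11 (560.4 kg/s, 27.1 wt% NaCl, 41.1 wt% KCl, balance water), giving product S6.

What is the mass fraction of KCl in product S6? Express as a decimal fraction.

0.417

Overall, product flow = 3429.4 kg/s.
KCl in = 782×0.092 + 2087×0.541 + 560.4×0.411 = 1431.3 kg/s.
KCl fraction in S6 = 0.417.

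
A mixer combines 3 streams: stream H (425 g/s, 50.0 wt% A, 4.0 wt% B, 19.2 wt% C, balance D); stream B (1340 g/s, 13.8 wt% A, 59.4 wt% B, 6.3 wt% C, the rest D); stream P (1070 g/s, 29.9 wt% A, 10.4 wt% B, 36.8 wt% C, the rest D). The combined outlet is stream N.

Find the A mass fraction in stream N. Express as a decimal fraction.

0.253

Total flow out = 425 + 1340 + 1070 = 2835 g/s.
A in = 425×0.500 + 1340×0.138 + 1070×0.299 = 717.35 g/s.
A mass fraction in N = 717.35/2835 = 0.253.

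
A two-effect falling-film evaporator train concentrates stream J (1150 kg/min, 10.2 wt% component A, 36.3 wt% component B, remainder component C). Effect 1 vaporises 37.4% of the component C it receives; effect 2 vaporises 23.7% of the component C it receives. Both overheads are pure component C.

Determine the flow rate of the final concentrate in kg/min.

828.6 kg/min

component C in feed = 1150×0.535 = 615.25 kg/min.
After stage 1: component C left = (1−0.374)×615.25 = 385.15; stream total = 919.9 kg/min.
After stage 2: component C left = (1−0.237)×385.15 = 293.87; final concentrate = 828.62 kg/min.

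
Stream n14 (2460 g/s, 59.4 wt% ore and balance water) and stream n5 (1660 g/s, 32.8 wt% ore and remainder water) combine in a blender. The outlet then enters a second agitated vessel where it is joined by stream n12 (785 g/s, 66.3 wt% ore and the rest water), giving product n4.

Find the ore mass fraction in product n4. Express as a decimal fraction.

Overall, product flow = 4905 g/s.
ore in = 2460×0.594 + 1660×0.328 + 785×0.663 = 2526.2 g/s.
ore fraction in n4 = 0.515.

0.515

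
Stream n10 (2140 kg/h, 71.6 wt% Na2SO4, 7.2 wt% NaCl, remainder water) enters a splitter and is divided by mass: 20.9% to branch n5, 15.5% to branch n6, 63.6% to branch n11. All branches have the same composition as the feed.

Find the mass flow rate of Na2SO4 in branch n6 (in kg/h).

Branch n6 total = 0.155×2140 = 331.7 kg/h.
Na2SO4 in n6 = 0.716×331.7 = 237.5 kg/h.

237.5 kg/h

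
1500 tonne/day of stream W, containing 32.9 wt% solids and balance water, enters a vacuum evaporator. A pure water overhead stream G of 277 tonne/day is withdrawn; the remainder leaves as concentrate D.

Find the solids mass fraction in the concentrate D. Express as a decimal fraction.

0.4035

solids is not removed: 1500×0.329 = 493.5 tonne/day of solids enters D.
Concentrate = 1500 − 277 = 1223 tonne/day.
Mass fraction = 493.5/1223 = 0.4035.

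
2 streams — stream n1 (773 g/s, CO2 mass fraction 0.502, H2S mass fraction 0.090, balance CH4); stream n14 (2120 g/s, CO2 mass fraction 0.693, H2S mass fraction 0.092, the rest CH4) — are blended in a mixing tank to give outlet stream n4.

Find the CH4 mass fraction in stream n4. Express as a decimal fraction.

0.267

Total flow out = 773 + 2120 = 2893 g/s.
CH4 in = 773×0.408 + 2120×0.215 = 771.18 g/s.
CH4 mass fraction in n4 = 771.18/2893 = 0.267.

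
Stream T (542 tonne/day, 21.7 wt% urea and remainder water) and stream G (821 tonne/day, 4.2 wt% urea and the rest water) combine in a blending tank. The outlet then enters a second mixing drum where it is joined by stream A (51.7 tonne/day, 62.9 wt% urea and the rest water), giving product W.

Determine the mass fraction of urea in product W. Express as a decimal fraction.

0.1305

Overall, product flow = 1414.7 tonne/day.
urea in = 542×0.217 + 821×0.042 + 51.7×0.629 = 184.62 tonne/day.
urea fraction in W = 0.1305.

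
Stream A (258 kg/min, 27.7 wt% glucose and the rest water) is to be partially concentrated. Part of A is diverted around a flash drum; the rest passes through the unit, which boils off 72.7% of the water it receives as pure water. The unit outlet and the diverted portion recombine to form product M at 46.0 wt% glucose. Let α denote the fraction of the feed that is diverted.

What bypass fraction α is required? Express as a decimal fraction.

All 258×0.277 = 71.466 kg/min of glucose reaches M, so M = 71.466/0.460 = 155.36 kg/min and vapour = 102.64 kg/min.
The evaporator receives (1−α)·258 of feed at 0.723 water and removes 0.727 of that water:
0.727×0.723×(1−α)×258 = 102.64
(1−α) = 102.64/135.61 = 0.7569;  α = 0.2431.

0.243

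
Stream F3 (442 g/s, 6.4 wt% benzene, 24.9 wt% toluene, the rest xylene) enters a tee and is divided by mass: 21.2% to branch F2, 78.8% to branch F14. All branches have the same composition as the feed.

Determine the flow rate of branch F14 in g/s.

348.3 g/s

Branch F14 flow = 0.788×442 = 348.3 g/s.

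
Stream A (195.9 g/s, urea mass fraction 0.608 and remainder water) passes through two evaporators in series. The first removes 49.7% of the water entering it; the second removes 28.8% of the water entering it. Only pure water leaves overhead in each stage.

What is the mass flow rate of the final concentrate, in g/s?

146.6 g/s

water in feed = 195.9×0.392 = 76.793 g/s.
After stage 1: water left = (1−0.497)×76.793 = 38.627; stream total = 157.73 g/s.
After stage 2: water left = (1−0.288)×38.627 = 27.502; final concentrate = 146.61 g/s.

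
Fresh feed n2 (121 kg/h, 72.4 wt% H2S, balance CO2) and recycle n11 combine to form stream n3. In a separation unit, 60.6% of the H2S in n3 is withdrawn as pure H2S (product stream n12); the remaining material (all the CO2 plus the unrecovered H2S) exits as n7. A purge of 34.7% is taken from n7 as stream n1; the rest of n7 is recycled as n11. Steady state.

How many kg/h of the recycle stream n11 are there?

93.19 kg/h

CO2 enters only via n2 and leaves only via the purge: 121×0.276 = 0.347×(CO2 in n7), and the separation unit passes all CO2, so CO2 in n3 = CO2 in n7 = 96.242 kg/h.
H2S in n3: m_A = 121×0.724 + (1−0.347)·(1−0.606)·m_A, so m_A = 87.604/0.7427 = 117.95 kg/h.
n7 = (1−0.606)×117.95 + 96.242 = 142.71 kg/h.
Recycle n11 = (1−0.347)×142.71 = 93.193 kg/h.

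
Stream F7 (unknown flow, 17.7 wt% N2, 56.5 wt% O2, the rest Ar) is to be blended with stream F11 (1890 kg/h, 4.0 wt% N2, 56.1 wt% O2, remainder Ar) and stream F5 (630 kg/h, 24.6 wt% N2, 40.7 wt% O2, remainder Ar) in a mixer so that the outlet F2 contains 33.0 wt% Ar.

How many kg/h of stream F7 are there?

1960 kg/h

Let F7 be the unknown flow. Total out = 2520 + F7.
Ar balance: 972.72 + 0.258·F7 = 0.330·(2520 + F7)
(0.258 − 0.330)·F7 = 0.330×2520 − 972.72 = -141.12
F7 = -141.12 / -0.072 = 1960 kg/h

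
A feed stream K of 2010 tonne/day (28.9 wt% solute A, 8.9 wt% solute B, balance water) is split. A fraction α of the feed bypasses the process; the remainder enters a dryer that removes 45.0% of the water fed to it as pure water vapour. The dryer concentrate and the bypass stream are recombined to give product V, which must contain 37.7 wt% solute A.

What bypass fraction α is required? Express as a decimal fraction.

All 2010×0.289 = 580.89 tonne/day of solute A reaches V, so V = 580.89/0.377 = 1540.8 tonne/day and vapour = 469.18 tonne/day.
The evaporator receives (1−α)·2010 of feed at 0.622 water and removes 0.450 of that water:
0.450×0.622×(1−α)×2010 = 469.18
(1−α) = 469.18/562.6 = 0.8339;  α = 0.1661.

0.166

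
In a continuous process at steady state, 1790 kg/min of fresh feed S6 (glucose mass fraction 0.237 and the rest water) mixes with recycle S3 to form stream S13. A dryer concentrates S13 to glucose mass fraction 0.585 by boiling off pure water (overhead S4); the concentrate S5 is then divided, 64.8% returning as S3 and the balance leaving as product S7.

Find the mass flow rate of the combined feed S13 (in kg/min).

Overall glucose balance (none leaves overhead): glucose in fresh feed = glucose in product, i.e. 1790×0.237 = (1−0.648)·S5·0.585.
S5 = 424.23/(0.585×0.352) = 2060.2 kg/min.
Recycle S3 = 0.648×2060.2 = 1335 kg/min.
Combined feed S13 = 1790 + 1335 = 3125 kg/min.

3125 kg/min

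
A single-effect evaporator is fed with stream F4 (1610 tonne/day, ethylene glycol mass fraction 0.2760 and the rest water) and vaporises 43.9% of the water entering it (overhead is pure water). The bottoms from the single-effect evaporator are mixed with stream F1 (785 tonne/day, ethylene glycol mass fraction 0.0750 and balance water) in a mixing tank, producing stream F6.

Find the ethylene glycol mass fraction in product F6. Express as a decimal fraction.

0.2672

Vapour removed = 0.439×0.724×1610 = 511.72 tonne/day; concentrate = 1098.3 tonne/day.
ethylene glycol reaching the mixer = 444.36 (from concentrate) + 785×0.075 = 503.24 tonne/day.
Product flow = 1098.3 + 785 = 1883.3 tonne/day; ethylene glycol fraction = 0.2672.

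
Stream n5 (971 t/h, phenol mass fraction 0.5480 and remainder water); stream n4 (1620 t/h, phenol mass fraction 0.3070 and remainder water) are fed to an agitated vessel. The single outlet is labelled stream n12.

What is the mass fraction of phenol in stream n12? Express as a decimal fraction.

Total flow out = 971 + 1620 = 2591 t/h.
phenol in = 971×0.548 + 1620×0.307 = 1029.4 t/h.
phenol mass fraction in n12 = 1029.4/2591 = 0.3973.

0.3973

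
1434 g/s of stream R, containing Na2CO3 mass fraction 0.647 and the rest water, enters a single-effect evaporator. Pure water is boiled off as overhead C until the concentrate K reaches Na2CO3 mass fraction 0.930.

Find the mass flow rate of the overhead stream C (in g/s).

Na2CO3 is conserved: 1434×0.647 = 927.8 g/s all reports to the concentrate.
Concentrate = 927.8/(target fraction) = 997.63 g/s.
Overhead = 1434 − 997.63 = 436.37 g/s.

436.4 g/s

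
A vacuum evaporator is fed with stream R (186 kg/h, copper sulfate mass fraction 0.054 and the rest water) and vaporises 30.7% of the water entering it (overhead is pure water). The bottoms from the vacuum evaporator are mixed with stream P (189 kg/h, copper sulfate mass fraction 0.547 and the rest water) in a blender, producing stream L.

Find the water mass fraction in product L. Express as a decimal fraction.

Vapour removed = 0.307×0.946×186 = 54.018 kg/h; concentrate = 131.98 kg/h.
water reaching the mixer = 121.94 (from concentrate) + 189×0.453 = 207.55 kg/h.
Product flow = 131.98 + 189 = 320.98 kg/h; water fraction = 0.647.

0.647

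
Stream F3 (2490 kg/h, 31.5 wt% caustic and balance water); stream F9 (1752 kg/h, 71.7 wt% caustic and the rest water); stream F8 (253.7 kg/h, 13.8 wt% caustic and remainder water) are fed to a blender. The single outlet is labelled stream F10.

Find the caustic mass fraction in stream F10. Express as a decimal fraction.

Total flow out = 2490 + 1752 + 253.7 = 4495.7 kg/h.
caustic in = 2490×0.315 + 1752×0.717 + 253.7×0.138 = 2075.5 kg/h.
caustic mass fraction in F10 = 2075.5/4495.7 = 0.462.

0.462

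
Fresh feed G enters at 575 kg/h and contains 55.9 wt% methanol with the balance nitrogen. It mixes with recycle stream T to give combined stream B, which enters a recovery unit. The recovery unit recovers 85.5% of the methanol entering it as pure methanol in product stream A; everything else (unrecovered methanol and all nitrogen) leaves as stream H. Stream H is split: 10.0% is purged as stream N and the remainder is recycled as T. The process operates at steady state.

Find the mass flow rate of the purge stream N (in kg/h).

nitrogen enters only via G and leaves only via the purge: 575×0.441 = 0.100×(nitrogen in H), and the recovery unit passes all nitrogen, so nitrogen in B = nitrogen in H = 2535.7 kg/h.
methanol in B: m_A = 575×0.559 + (1−0.100)·(1−0.855)·m_A, so m_A = 321.43/0.8695 = 369.67 kg/h.
H = (1−0.855)×369.67 + 2535.7 = 2589.4 kg/h.
Purge N = 0.100×2589.4 = 258.94 kg/h.

258.9 kg/h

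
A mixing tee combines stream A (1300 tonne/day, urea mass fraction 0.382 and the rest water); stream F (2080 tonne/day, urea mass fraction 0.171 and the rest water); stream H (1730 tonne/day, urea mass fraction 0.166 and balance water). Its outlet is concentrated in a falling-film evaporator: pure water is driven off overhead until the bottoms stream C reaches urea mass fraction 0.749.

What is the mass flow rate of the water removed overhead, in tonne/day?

urea entering = 1300×0.382 + 2080×0.171 + 1730×0.166 = 1139.5 tonne/day.
All urea reports to C, so C = 1139.5/0.749 = 1521.3 tonne/day.
Total feed = 5110 tonne/day; overhead = 5110 − 1521.3 = 3588.7 tonne/day.

3589 tonne/day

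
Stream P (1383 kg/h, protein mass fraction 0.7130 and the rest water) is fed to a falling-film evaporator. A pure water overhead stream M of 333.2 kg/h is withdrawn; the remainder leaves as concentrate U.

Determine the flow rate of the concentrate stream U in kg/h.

Concentrate = 1383 − 333.2 = 1049.8 kg/h.

1050 kg/h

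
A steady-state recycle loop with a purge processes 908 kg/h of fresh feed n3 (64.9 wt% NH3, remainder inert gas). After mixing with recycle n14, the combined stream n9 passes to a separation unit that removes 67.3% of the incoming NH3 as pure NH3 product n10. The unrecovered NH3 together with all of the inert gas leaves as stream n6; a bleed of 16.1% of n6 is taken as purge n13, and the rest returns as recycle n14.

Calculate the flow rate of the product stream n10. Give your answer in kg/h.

546.5 kg/h

NH3 in n9: m_A = 908×0.649 + (1−0.161)·(1−0.673)·m_A, so m_A = 589.29/0.7256 = 812.09 kg/h.
Product n10 = 0.673×812.09 = 546.54 kg/h.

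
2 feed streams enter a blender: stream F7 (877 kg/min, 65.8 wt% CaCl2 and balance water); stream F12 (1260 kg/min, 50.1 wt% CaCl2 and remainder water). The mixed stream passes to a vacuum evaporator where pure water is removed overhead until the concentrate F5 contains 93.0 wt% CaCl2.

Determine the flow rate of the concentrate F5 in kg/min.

1299 kg/min

CaCl2 entering = 877×0.658 + 1260×0.501 = 1208.3 kg/min.
All CaCl2 reports to F5, so F5 = 1208.3/0.930 = 1299.3 kg/min.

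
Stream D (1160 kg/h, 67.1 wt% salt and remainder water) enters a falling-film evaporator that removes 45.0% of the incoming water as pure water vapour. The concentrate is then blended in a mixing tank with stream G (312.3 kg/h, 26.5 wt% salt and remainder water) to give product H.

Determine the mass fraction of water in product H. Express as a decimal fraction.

Vapour removed = 0.450×0.329×1160 = 171.74 kg/h; concentrate = 988.26 kg/h.
water reaching the mixer = 209.9 (from concentrate) + 312.3×0.735 = 439.44 kg/h.
Product flow = 988.26 + 312.3 = 1300.6 kg/h; water fraction = 0.3379.

0.3379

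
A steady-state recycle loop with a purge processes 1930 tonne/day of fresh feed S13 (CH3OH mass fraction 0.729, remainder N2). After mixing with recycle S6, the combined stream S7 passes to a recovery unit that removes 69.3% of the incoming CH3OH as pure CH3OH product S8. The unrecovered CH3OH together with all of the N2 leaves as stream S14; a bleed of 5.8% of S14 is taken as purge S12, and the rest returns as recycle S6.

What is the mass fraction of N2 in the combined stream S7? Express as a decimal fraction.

0.820

N2 enters only via S13 and leaves only via the purge: 1930×0.271 = 0.058×(N2 in S14), and the recovery unit passes all N2, so N2 in S7 = N2 in S14 = 9017.8 tonne/day.
CH3OH in S7: m_A = 1930×0.729 + (1−0.058)·(1−0.693)·m_A, so m_A = 1407/0.7108 = 1979.4 tonne/day.
S7 = 1979.4 + 9017.8 = 10997 tonne/day.
N2 fraction in S7 = 9017.8/10997 = 0.820.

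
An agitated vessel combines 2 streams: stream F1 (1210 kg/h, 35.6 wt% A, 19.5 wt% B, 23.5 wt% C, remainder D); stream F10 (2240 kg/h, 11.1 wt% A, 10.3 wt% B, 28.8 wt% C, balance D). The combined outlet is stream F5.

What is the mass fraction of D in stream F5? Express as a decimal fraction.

0.3984

Total flow out = 1210 + 2240 = 3450 kg/h.
D in = 1210×0.214 + 2240×0.498 = 1374.5 kg/h.
D mass fraction in F5 = 1374.5/3450 = 0.3984.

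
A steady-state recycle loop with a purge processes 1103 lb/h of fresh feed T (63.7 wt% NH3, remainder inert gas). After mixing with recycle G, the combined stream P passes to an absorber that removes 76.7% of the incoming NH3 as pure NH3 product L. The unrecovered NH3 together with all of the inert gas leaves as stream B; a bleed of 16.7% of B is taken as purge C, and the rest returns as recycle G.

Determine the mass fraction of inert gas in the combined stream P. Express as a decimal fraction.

0.7333

inert gas enters only via T and leaves only via the purge: 1103×0.363 = 0.167×(inert gas in B), and the absorber passes all inert gas, so inert gas in P = inert gas in B = 2397.5 lb/h.
NH3 in P: m_A = 1103×0.637 + (1−0.167)·(1−0.767)·m_A, so m_A = 702.61/0.8059 = 871.82 lb/h.
P = 871.82 + 2397.5 = 3269.4 lb/h.
inert gas fraction in P = 2397.5/3269.4 = 0.7333.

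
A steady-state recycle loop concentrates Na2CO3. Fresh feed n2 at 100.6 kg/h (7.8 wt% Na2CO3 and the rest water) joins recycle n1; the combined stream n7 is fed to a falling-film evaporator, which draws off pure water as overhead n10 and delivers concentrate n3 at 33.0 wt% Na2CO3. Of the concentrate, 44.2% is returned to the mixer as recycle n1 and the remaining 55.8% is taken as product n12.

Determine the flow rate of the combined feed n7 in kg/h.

119.4 kg/h

Overall Na2CO3 balance (none leaves overhead): Na2CO3 in fresh feed = Na2CO3 in product, i.e. 100.6×0.078 = (1−0.442)·n3·0.330.
n3 = 7.8468/(0.330×0.558) = 42.613 kg/h.
Recycle n1 = 0.442×42.613 = 18.835 kg/h.
Combined feed n7 = 100.6 + 18.835 = 119.44 kg/h.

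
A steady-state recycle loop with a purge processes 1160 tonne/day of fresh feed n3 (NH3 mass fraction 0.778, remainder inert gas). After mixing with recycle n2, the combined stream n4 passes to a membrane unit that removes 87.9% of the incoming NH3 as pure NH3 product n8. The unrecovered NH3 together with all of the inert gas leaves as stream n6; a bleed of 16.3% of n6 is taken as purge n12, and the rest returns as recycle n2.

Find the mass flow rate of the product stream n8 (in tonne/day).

882.7 tonne/day

NH3 in n4: m_A = 1160×0.778 + (1−0.163)·(1−0.879)·m_A, so m_A = 902.48/0.8987 = 1004.2 tonne/day.
Product n8 = 0.879×1004.2 = 882.67 tonne/day.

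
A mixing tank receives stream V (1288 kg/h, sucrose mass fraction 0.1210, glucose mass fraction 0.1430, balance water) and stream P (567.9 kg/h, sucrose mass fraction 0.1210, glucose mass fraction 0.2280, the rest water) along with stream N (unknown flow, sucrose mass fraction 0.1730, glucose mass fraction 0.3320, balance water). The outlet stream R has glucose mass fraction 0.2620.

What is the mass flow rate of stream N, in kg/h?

2465 kg/h

Let N be the unknown flow. Total out = 1855.9 + N.
glucose balance: 313.67 + 0.332·N = 0.262·(1855.9 + N)
(0.332 − 0.262)·N = 0.262×1855.9 − 313.67 = 172.58
N = 172.58 / 0.070 = 2465.4 kg/h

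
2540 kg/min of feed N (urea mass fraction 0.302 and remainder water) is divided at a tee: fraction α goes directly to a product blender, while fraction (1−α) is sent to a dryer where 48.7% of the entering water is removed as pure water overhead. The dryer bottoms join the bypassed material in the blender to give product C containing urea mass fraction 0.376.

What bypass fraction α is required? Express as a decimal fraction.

0.421

All 2540×0.302 = 767.08 kg/min of urea reaches C, so C = 767.08/0.376 = 2040.1 kg/min and vapour = 499.89 kg/min.
The evaporator receives (1−α)·2540 of feed at 0.698 water and removes 0.487 of that water:
0.487×0.698×(1−α)×2540 = 499.89
(1−α) = 499.89/863.41 = 0.5790;  α = 0.4210.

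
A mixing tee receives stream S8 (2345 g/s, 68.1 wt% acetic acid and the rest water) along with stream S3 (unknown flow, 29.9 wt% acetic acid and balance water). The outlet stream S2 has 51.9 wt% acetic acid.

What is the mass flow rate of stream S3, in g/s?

Let S3 be the unknown flow. Total out = 2345 + S3.
acetic acid balance: 1596.9 + 0.299·S3 = 0.519·(2345 + S3)
(0.299 − 0.519)·S3 = 0.519×2345 − 1596.9 = -379.89
S3 = -379.89 / -0.220 = 1726.8 g/s

1727 g/s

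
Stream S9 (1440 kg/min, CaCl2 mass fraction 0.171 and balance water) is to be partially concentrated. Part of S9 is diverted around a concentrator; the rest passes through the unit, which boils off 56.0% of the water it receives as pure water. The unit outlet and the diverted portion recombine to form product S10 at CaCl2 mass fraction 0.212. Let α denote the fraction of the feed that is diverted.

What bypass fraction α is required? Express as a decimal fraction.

0.583

All 1440×0.171 = 246.24 kg/min of CaCl2 reaches S10, so S10 = 246.24/0.212 = 1161.5 kg/min and vapour = 278.49 kg/min.
The evaporator receives (1−α)·1440 of feed at 0.829 water and removes 0.560 of that water:
0.560×0.829×(1−α)×1440 = 278.49
(1−α) = 278.49/668.51 = 0.4166;  α = 0.5834.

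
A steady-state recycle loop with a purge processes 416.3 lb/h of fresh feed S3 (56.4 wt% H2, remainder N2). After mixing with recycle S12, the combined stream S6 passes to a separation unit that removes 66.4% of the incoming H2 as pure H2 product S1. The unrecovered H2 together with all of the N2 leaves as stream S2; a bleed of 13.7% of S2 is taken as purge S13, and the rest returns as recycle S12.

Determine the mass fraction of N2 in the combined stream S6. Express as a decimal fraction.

0.8003

N2 enters only via S3 and leaves only via the purge: 416.3×0.436 = 0.137×(N2 in S2), and the separation unit passes all N2, so N2 in S6 = N2 in S2 = 1324.9 lb/h.
H2 in S6: m_A = 416.3×0.564 + (1−0.137)·(1−0.664)·m_A, so m_A = 234.79/0.7100 = 330.68 lb/h.
S6 = 330.68 + 1324.9 = 1655.5 lb/h.
N2 fraction in S6 = 1324.9/1655.5 = 0.8003.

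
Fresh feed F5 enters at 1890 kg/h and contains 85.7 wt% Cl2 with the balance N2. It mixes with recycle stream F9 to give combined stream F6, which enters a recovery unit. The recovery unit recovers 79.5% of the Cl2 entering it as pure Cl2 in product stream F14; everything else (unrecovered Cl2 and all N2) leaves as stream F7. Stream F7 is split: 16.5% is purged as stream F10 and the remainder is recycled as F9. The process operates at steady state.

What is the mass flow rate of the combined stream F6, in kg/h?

3592 kg/h

N2 enters only via F5 and leaves only via the purge: 1890×0.143 = 0.165×(N2 in F7), and the recovery unit passes all N2, so N2 in F6 = N2 in F7 = 1638 kg/h.
Cl2 in F6: m_A = 1890×0.857 + (1−0.165)·(1−0.795)·m_A, so m_A = 1619.7/0.8288 = 1954.2 kg/h.
F6 = 1954.2 + 1638 = 3592.2 kg/h.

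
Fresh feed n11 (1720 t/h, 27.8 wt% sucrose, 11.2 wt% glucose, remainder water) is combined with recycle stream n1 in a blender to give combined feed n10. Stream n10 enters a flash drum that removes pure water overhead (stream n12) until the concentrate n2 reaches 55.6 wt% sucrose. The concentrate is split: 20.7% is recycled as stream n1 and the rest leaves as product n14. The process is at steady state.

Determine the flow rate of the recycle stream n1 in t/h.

224.5 t/h

Overall sucrose balance (none leaves overhead): sucrose in fresh feed = sucrose in product, i.e. 1720×0.278 = (1−0.207)·n2·0.556.
n2 = 478.16/(0.556×0.793) = 1084.5 t/h.
Recycle n1 = 0.207×1084.5 = 224.49 t/h.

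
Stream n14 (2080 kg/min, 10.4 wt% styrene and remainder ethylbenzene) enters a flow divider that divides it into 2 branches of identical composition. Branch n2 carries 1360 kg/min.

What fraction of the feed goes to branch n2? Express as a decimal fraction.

Fraction to n2 = 1360/2080 = 0.6538.

0.654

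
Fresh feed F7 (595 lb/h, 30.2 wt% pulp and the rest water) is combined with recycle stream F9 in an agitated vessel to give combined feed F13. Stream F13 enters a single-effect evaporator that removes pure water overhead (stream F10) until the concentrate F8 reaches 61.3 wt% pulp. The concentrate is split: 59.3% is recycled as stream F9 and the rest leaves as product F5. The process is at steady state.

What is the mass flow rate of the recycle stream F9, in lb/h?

Overall pulp balance (none leaves overhead): pulp in fresh feed = pulp in product, i.e. 595×0.302 = (1−0.593)·F8·0.613.
F8 = 179.69/(0.613×0.407) = 720.23 lb/h.
Recycle F9 = 0.593×720.23 = 427.09 lb/h.

427.1 lb/h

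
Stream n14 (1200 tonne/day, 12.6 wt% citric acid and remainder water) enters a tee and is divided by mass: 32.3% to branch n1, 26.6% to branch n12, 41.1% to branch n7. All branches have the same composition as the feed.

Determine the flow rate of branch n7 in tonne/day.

493.2 tonne/day

Branch n7 flow = 0.411×1200 = 493.2 tonne/day.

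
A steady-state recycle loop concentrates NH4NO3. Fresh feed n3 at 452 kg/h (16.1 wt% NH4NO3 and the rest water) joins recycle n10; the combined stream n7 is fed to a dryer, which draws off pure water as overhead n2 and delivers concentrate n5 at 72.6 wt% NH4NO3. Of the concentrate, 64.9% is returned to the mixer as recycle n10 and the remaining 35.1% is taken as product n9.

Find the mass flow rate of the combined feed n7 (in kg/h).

637.3 kg/h

Overall NH4NO3 balance (none leaves overhead): NH4NO3 in fresh feed = NH4NO3 in product, i.e. 452×0.161 = (1−0.649)·n5·0.726.
n5 = 72.772/(0.726×0.351) = 285.58 kg/h.
Recycle n10 = 0.649×285.58 = 185.34 kg/h.
Combined feed n7 = 452 + 185.34 = 637.34 kg/h.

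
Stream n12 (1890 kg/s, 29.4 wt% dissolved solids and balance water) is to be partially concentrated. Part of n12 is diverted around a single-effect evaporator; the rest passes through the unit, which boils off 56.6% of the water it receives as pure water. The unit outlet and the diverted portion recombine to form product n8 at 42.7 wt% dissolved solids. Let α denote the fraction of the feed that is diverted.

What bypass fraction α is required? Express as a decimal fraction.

All 1890×0.294 = 555.66 kg/s of dissolved solids reaches n8, so n8 = 555.66/0.427 = 1301.3 kg/s and vapour = 588.69 kg/s.
The evaporator receives (1−α)·1890 of feed at 0.706 water and removes 0.566 of that water:
0.566×0.706×(1−α)×1890 = 588.69
(1−α) = 588.69/755.24 = 0.7795;  α = 0.2205.

0.221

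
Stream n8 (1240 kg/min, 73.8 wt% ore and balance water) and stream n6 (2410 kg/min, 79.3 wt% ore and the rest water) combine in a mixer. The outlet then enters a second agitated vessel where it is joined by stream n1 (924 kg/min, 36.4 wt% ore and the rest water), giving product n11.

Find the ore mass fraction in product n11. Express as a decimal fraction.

Overall, product flow = 4574 kg/min.
ore in = 1240×0.738 + 2410×0.793 + 924×0.364 = 3162.6 kg/min.
ore fraction in n11 = 0.6914.

0.6914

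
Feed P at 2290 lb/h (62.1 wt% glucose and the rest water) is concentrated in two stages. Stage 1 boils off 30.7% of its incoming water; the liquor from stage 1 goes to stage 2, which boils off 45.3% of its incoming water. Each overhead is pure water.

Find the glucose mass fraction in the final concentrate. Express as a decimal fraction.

water in feed = 2290×0.379 = 867.91 lb/h.
After stage 1: water left = (1−0.307)×867.91 = 601.46; stream total = 2023.6 lb/h.
After stage 2: water left = (1−0.453)×601.46 = 329; final concentrate = 1751.1 lb/h.
glucose fraction = 1422.1/1751.1 = 0.812.

0.812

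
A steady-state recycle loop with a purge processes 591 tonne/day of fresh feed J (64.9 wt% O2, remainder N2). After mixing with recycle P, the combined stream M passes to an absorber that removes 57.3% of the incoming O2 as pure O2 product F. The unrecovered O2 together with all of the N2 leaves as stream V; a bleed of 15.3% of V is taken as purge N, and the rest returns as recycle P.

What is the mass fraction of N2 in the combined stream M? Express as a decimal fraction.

N2 enters only via J and leaves only via the purge: 591×0.351 = 0.153×(N2 in V), and the absorber passes all N2, so N2 in M = N2 in V = 1355.8 tonne/day.
O2 in M: m_A = 591×0.649 + (1−0.153)·(1−0.573)·m_A, so m_A = 383.56/0.6383 = 600.88 tonne/day.
M = 600.88 + 1355.8 = 1956.7 tonne/day.
N2 fraction in M = 1355.8/1956.7 = 0.693.

0.693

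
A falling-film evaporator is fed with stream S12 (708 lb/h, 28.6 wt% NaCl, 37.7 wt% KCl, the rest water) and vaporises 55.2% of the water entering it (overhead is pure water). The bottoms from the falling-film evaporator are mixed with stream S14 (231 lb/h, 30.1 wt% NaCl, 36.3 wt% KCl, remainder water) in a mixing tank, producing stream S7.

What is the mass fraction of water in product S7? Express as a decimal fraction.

Vapour removed = 0.552×0.337×708 = 131.7 lb/h; concentrate = 576.3 lb/h.
water reaching the mixer = 106.89 (from concentrate) + 231×0.336 = 184.51 lb/h.
Product flow = 576.3 + 231 = 807.3 lb/h; water fraction = 0.2285.

0.2285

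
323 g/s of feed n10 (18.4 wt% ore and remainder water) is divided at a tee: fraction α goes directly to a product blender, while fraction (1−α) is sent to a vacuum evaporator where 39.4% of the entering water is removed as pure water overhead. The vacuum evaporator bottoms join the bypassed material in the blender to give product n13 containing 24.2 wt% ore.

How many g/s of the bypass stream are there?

All 323×0.184 = 59.432 g/s of ore reaches n13, so n13 = 59.432/0.242 = 245.59 g/s and vapour = 77.413 g/s.
The evaporator receives (1−α)·323 of feed at 0.816 water and removes 0.394 of that water:
0.394×0.816×(1−α)×323 = 77.413
(1−α) = 77.413/103.85 = 0.7455;  α = 0.2545.
Bypass flow = 0.2545×323 = 82.215 g/s.

82.22 g/s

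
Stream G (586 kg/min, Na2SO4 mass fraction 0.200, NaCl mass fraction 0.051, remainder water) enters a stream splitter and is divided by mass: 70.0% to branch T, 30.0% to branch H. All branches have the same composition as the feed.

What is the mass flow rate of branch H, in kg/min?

Branch H flow = 0.300×586 = 175.8 kg/min.

175.8 kg/min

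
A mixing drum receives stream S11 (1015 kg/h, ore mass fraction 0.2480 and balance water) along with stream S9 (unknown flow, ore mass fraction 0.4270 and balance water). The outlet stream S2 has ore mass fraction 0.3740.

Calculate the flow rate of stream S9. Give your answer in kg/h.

2413 kg/h

Let S9 be the unknown flow. Total out = 1015 + S9.
ore balance: 251.72 + 0.427·S9 = 0.374·(1015 + S9)
(0.427 − 0.374)·S9 = 0.374×1015 − 251.72 = 127.89
S9 = 127.89 / 0.053 = 2413 kg/h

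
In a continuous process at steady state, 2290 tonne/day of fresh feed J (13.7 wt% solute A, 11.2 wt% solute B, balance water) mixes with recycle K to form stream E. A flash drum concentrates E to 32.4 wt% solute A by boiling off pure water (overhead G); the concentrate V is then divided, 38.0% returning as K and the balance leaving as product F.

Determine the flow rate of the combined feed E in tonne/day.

Overall solute A balance (none leaves overhead): solute A in fresh feed = solute A in product, i.e. 2290×0.137 = (1−0.380)·V·0.324.
V = 313.73/(0.324×0.620) = 1561.8 tonne/day.
Recycle K = 0.380×1561.8 = 593.48 tonne/day.
Combined feed E = 2290 + 593.48 = 2883.5 tonne/day.

2883 tonne/day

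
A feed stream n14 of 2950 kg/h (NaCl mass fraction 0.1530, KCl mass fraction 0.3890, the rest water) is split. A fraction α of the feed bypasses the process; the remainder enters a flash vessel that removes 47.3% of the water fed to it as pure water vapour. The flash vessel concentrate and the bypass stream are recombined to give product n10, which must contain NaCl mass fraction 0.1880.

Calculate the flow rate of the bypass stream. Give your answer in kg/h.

All 2950×0.153 = 451.35 kg/h of NaCl reaches n10, so n10 = 451.35/0.188 = 2400.8 kg/h and vapour = 549.2 kg/h.
The evaporator receives (1−α)·2950 of feed at 0.458 water and removes 0.473 of that water:
0.473×0.458×(1−α)×2950 = 549.2
(1−α) = 549.2/639.07 = 0.8594;  α = 0.1406.
Bypass flow = 0.1406×2950 = 414.84 kg/h.

414.8 kg/h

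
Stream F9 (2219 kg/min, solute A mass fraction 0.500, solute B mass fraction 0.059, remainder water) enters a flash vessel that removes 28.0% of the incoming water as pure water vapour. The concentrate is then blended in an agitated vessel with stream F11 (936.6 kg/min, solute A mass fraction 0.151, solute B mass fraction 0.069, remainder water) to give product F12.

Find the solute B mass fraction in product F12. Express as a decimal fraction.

0.068

Vapour removed = 0.280×0.441×2219 = 274 kg/min; concentrate = 1945 kg/min.
solute B reaching the mixer = 130.92 (from concentrate) + 936.6×0.069 = 195.55 kg/min.
Product flow = 1945 + 936.6 = 2881.6 kg/min; solute B fraction = 0.068.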